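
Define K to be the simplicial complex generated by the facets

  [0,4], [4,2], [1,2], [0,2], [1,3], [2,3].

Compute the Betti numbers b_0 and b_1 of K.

Order the vertices as 0 < 1 < 2 < 3 < 4. Listing each simplex with vertices in this order, K has dimension 1 with simplices:

  0-simplices (5): [0], [1], [2], [3], [4]
  1-simplices (6): [0,2], [0,4], [1,2], [1,3], [2,3], [2,4]

giving chain groups C_0 ≅ Z^5, C_1 ≅ Z^6.

Boundary ∂_1: C_1 → C_0 maps an edge to its endpoints' difference, ∂[p,q] = q − p. For instance
  ∂[1,2] = [2] − [1].
This gives a 5×6 integer matrix of rank 4; reducing to Smith normal form yields diagonal entries (1,1,1,1).

Computing H_k = (kernel of ∂_k) / (image of ∂_{k+1}):

  H_0: rank C_0 − rank ∂_1 = 5 − 4 = 1, and the invariant factors of ∂_1 are all 1, so H_0 ≅ Z.
  H_1: rank ker ∂_1 − rank ∂_2 = (6 − 4) − 0 = 2, and there is no ∂_2, so H_1 ≅ Z^2.

Hence the Betti numbers are b_0 = 1, b_1 = 2.

b_0 = 1, b_1 = 2.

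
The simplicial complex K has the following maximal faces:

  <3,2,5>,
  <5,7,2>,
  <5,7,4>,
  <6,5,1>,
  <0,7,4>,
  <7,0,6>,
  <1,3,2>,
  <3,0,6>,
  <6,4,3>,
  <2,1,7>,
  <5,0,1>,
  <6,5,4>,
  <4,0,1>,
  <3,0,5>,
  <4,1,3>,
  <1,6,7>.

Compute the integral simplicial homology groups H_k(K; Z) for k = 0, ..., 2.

Fix the vertex order 0 < 1 < 2 < 3 < 4 < 5 < 6 < 7 and write every simplex with vertices in increasing order. Then dim K = 2 and the simplices of K are:

  0-simplices (8): [0], [1], [2], [3], [4], [5], [6], [7]
  1-simplices (24): (24 of them)
  2-simplices (16): [0,1,4], [0,1,5], [0,3,5], [0,3,6], [0,4,7], [0,6,7], [1,2,3], [1,2,7], [1,3,4], [1,5,6], [1,6,7], [2,3,5], [2,5,7], [3,4,6], [4,5,6], [4,5,7]

giving chain groups C_0 ≅ Z^8, C_1 ≅ Z^24, C_2 ≅ Z^16.

∂_1: C_1 → C_0 maps an edge to its endpoints' difference, ∂[p,q] = q − p. For instance
  ∂[5,6] = [6] − [5].
The resulting 8×24 matrix has rank 7, and its Smith normal form has invariant factors (1,1,1,1,1,1,1).

Boundary ∂_2: C_2 → C_1 maps a triangle to the signed sum of its edges. For instance
  ∂[0,1,4] = [1,4] − [0,4] + [0,1],
  ∂[0,4,7] = [4,7] − [0,7] + [0,4].
As a 24×16 matrix over Z this has rank 15, with invariant factors (1,1,1,1,1,1,1,1,1,1,1,1,1,1,1).

Computing H_k = (kernel of ∂_k) / (image of ∂_{k+1}):

  H_0: rank C_0 − rank ∂_1 = 8 − 7 = 1, and the invariant factors of ∂_1 are all 1, so H_0 = Z.
  H_1: rank ker ∂_1 − rank ∂_2 = (24 − 7) − 15 = 2, and the invariant factors of ∂_2 are all 1, so H_1 = Z^2.
  H_2: rank ker ∂_2 − rank ∂_3 = (16 − 15) − 0 = 1, and there is no ∂_3, so H_2 = Z.

H_0 = Z,  H_1 = Z^2,  H_2 = Z.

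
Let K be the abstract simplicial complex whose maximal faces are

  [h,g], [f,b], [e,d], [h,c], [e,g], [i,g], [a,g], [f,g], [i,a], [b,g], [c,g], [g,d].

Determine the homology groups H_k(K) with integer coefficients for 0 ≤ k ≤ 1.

We work with the vertex ordering a < b < c < d < e < f < g < h < i. The simplices of K, each written with vertices in increasing order, are:

  0-simplices (9): a, b, c, d, e, f, g, h, i
  1-simplices (12): ag, ai, bf, bg, cg, ch, de, dg, eg, fg, gh, gi

Hence C_0 ≅ Z^9, C_1 ≅ Z^12.

Boundary ∂_1: C_1 → C_0 sends each edge [p,q] (with p < q) to q − p. For instance
  ∂bf = f − b.
This gives a 9×12 integer matrix of rank 8; reducing to Smith normal form yields diagonal entries (1,1,1,1,1,1,1,1).

From H_k ≅ ker(∂_k) / im(∂_{k+1}) we obtain:

  H_0: rank C_0 − rank ∂_1 = 9 − 8 = 1, and the invariant factors of ∂_1 are all 1, so H_0 = Z.
  H_1: rank ker ∂_1 − rank ∂_2 = (12 − 8) − 0 = 4, and there is no ∂_2, so H_1 = Z^4.

H_0 = Z,  H_1 = Z^4.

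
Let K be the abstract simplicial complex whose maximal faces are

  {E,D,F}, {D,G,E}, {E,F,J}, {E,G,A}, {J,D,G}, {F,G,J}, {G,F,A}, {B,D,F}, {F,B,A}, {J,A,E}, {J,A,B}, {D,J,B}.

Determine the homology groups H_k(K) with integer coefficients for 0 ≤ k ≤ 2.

Take the total order A < B < D < E < F < G < J on the vertex set. Then K (dimension 2) consists of the simplices:

  0-simplices (7): A, B, D, E, F, G, J
  1-simplices (18): AB, AE, AF, AG, AJ, BD, BF, BJ, DE, DF, DG, DJ, EF, EG, EJ, FG, FJ, GJ
  2-simplices (12): ABF, ABJ, AEG, AEJ, AFG, BDF, BDJ, DEF, DEG, DGJ, EFJ, FGJ

so the chain groups are C_0 ≅ Z^7, C_1 ≅ Z^18, C_2 ≅ Z^12.

∂_1: C_1 → C_0 maps an edge to its endpoints' difference, ∂[p,q] = q − p. For instance
  ∂EG = G − E.
As a 7×18 matrix over Z this has rank 6, with invariant factors (1,1,1,1,1,1).

The boundary map ∂_2: C_2 → C_1 acts by ∂[p,q,r] = [q,r] − [p,r] + [p,q]. For instance
  ∂DEF = EF − DF + DE,
  ∂EFJ = FJ − EJ + EF.
As a 18×12 matrix over Z this has rank 12, with invariant factors (1,1,1,1,1,1,1,1,1,1,1,2).

From H_k ≅ ker(∂_k) / im(∂_{k+1}) we obtain:

  H_0: rank C_0 − rank ∂_1 = 7 − 6 = 1, and the invariant factors of ∂_1 are all 1, so H_0 ≅ Z.
  H_1: rank ker ∂_1 − rank ∂_2 = (18 − 6) − 12 = 0, and ∂_2 has invariant factor 2 > 1, so H_1 ≅ Z/2.
  H_2: rank ker ∂_2 − rank ∂_3 = (12 − 12) − 0 = 0, and there is no ∂_3, so H_2 ≅ 0.

(K is a triangulation of the real projective plane RP^2.)

H_0 ≅ Z,  H_1 ≅ Z/2,  H_2 = 0.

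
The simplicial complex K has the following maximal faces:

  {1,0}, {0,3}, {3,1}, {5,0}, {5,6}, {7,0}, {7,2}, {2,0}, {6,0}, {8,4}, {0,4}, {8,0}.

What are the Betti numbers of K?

b_0 = 1, b_1 = 4.

K has 9 vertices, 12 edges.
rank ∂_0 = 0, rank ∂_1 = 8 ⇒ b_0 = 9 − 0 − 8 = 1; all invariant factors of ∂_1 are 1 so no torsion. So H_0 = Z.
rank ∂_1 = 8, rank ∂_2 = 0 ⇒ b_1 = 12 − 8 − 0 = 4. So H_1 = Z^4.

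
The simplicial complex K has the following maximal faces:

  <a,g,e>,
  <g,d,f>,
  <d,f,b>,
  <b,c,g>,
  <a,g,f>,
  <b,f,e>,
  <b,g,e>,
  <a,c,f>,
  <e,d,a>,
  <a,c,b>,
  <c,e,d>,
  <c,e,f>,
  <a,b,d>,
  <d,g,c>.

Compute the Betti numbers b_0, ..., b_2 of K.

Order the vertices as a < b < c < d < e < f < g. Listing each simplex with vertices in this order, K has dimension 2 with simplices:

  0-simplices (7): a, b, c, d, e, f, g
  1-simplices (21): ab, ac, ad, ae, af, ag, bc, bd, be, bf, bg, cd, ce, cf, cg, de, df, dg, ef, eg, fg
  2-simplices (14): abc, abd, acf, ade, aeg, afg, bcg, bdf, bef, beg, cde, cdg, cef, dfg

giving chain groups C_0 ≅ Z^7, C_1 ≅ Z^21, C_2 ≅ Z^14.

The boundary map ∂_1: C_1 → C_0 sends each edge [p,q] (with p < q) to q − p. For instance
  ∂ce = e − c.
The resulting 7×21 matrix has rank 6, and its Smith normal form has invariant factors (1,1,1,1,1,1).

∂_2: C_2 → C_1 maps a triangle to the signed sum of its edges. For instance
  ∂dfg = fg − dg + df,
  ∂aeg = eg − ag + ae.
The resulting 21×14 matrix has rank 13, and its Smith normal form has invariant factors (1,1,1,1,1,1,1,1,1,1,1,1,1).

Now H_k = ker ∂_k / im ∂_{k+1}, so:

  H_0: rank C_0 − rank ∂_1 = 7 − 6 = 1, and the invariant factors of ∂_1 are all 1, so H_0 = Z.
  H_1: rank ker ∂_1 − rank ∂_2 = (21 − 6) − 13 = 2, and the invariant factors of ∂_2 are all 1, so H_1 = Z^2.
  H_2: rank ker ∂_2 − rank ∂_3 = (14 − 13) − 0 = 1, and there is no ∂_3, so H_2 = Z.

Hence the Betti numbers are b_0 = 1, b_1 = 2, b_2 = 1.

b_0 = 1, b_1 = 2, b_2 = 1.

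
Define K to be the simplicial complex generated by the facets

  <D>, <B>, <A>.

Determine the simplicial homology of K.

Order the vertices as A < B < D. Listing each simplex with vertices in this order, K has dimension 0 with simplices:

  0-simplices (3): A, B, D

giving chain groups C_0 ≅ Z^3.

Now H_k = ker ∂_k / im ∂_{k+1}, so:

  H_0: rank C_0 − rank ∂_1 = 3 − 0 = 3, and there is no ∂_1, so H_0 ≅ Z^3.

(K is a triangulation of a set of 3 points.)

H_0 = Z^3.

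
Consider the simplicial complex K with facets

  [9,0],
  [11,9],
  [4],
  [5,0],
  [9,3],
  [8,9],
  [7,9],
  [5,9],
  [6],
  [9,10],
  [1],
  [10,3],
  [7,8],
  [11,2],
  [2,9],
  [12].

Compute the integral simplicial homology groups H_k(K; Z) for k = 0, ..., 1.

K has 13 vertices, 12 edges.
rank ∂_0 = 0, rank ∂_1 = 8 ⇒ b_0 = 13 − 0 − 8 = 5; all invariant factors of ∂_1 are 1 so no torsion. So H_0 ≅ Z^5.
rank ∂_1 = 8, rank ∂_2 = 0 ⇒ b_1 = 12 − 8 − 0 = 4. So H_1 ≅ Z^4.

H_0 ≅ Z^5,  H_1 ≅ Z^4.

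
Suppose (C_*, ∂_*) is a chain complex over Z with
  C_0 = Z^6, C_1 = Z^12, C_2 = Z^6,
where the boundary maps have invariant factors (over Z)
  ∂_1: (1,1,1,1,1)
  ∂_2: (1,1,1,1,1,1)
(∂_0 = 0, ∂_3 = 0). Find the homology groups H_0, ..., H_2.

H_0: b_0 = 6 − 0 − 5 = 1; torsion from ∂_1 factors > 1: none. So H_0 = Z.
H_1: b_1 = 12 − 5 − 6 = 1; torsion from ∂_2 factors > 1: none. So H_1 = Z.
H_2: b_2 = 6 − 6 − 0 = 0; torsion from ∂_3 factors > 1: none. So H_2 = 0.

H_0 = Z,  H_1 = Z,  H_2 = 0.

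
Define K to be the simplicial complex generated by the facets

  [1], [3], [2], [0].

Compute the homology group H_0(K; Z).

Take the total order 0 < 1 < 2 < 3 on the vertex set. Then K (dimension 0) consists of the simplices:

  0-simplices (4): [0], [1], [2], [3]

Hence C_0 ≅ Z^4.

From H_k ≅ ker(∂_k) / im(∂_{k+1}) we obtain:

  H_0: rank C_0 − rank ∂_1 = 4 − 0 = 4, and there is no ∂_1, so H_0 = Z^4.

(K is a triangulation of a set of 4 points.)

H_0 ≅ Z^4.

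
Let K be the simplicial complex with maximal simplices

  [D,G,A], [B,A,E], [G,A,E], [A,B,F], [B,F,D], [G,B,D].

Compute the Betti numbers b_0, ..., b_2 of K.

b_0 = 1, b_1 = 1, b_2 = 0.

We work with the vertex ordering A < B < D < E < F < G. The simplices of K, each written with vertices in increasing order, are:

  0-simplices (6): A, B, D, E, F, G
  1-simplices (12): AB, AD, AE, AF, AG, BD, BE, BF, BG, DF, DG, EG
  2-simplices (6): ABE, ABF, ADG, AEG, BDF, BDG

so the chain groups are C_0 ≅ Z^6, C_1 ≅ Z^12, C_2 ≅ Z^6.

Boundary ∂_1: C_1 → C_0 maps an edge to its endpoints' difference, ∂[p,q] = q − p.
As a 6×12 matrix over Z this has rank 5, with invariant factors (1,1,1,1,1).

Boundary ∂_2: C_2 → C_1 sends each 2-simplex [p,q,r] to [q,r] − [p,r] + [p,q]. For instance
  ∂ADG = DG − AG + AD,
  ∂ABE = BE − AE + AB.
The 12×6 boundary matrix has rank 6 and Smith normal form diag(1,1,1,1,1,1).

Reading off H_k = ker ∂_k / im ∂_{k+1}:

  H_0: rank C_0 − rank ∂_1 = 6 − 5 = 1, and the invariant factors of ∂_1 are all 1, so H_0 ≅ Z.
  H_1: rank ker ∂_1 − rank ∂_2 = (12 − 5) − 6 = 1, and the invariant factors of ∂_2 are all 1, so H_1 ≅ Z.
  H_2: rank ker ∂_2 − rank ∂_3 = (6 − 6) − 0 = 0, and there is no ∂_3, so H_2 ≅ 0.

Hence the Betti numbers are b_0 = 1, b_1 = 1, b_2 = 0.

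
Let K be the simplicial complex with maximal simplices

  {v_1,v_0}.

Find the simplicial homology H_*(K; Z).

H_0 ≅ Z,  H_1 = 0.

Fix the vertex order v_0 < v_1 and write every simplex with vertices in increasing order. Then dim K = 1 and the simplices of K are:

  0-simplices (2): [v_0], [v_1]
  1-simplices (1): [v_0,v_1]

giving chain groups C_0 ≅ Z^2, C_1 ≅ Z^1.

∂_1: C_1 → C_0 sends each edge [p,q] (with p < q) to q − p. For instance
  ∂[v_0,v_1] = [v_1] − [v_0].
This gives a 2×1 integer matrix of rank 1; reducing to Smith normal form yields diagonal entries (1).

Reading off H_k = ker ∂_k / im ∂_{k+1}:

  H_0: rank C_0 − rank ∂_1 = 2 − 1 = 1, and the invariant factors of ∂_1 are all 1, so H_0 ≅ Z.
  H_1: rank ker ∂_1 − rank ∂_2 = (1 − 1) − 0 = 0, and there is no ∂_2, so H_1 ≅ 0.

As a check, the Euler characteristic is 2 − 1 = 1, which agrees with 1 − 0 = 1.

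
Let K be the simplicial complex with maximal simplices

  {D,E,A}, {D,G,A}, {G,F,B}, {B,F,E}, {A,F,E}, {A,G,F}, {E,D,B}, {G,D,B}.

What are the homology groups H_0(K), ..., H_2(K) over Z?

H_0 ≅ Z,  H_1 = 0,  H_2 ≅ Z.

Take the total order A < B < D < E < F < G on the vertex set. Then K (dimension 2) consists of the simplices:

  0-simplices (6): A, B, D, E, F, G
  1-simplices (12): AD, AE, AF, AG, BD, BE, BF, BG, DE, DG, EF, FG
  2-simplices (8): ADE, ADG, AEF, AFG, BDE, BDG, BEF, BFG

so the chain groups are C_0 ≅ Z^6, C_1 ≅ Z^12, C_2 ≅ Z^8.

∂_1: C_1 → C_0 is given by ∂[p,q] = [q] − [p].
The resulting 6×12 matrix has rank 5, and its Smith normal form has invariant factors (1,1,1,1,1).

∂_2: C_2 → C_1 acts by ∂[p,q,r] = [q,r] − [p,r] + [p,q]. For instance
  ∂BFG = FG − BG + BF,
  ∂ADE = DE − AE + AD.
This gives a 12×8 integer matrix of rank 7; reducing to Smith normal form yields diagonal entries (1,1,1,1,1,1,1).

From H_k ≅ ker(∂_k) / im(∂_{k+1}) we obtain:

  H_0: rank C_0 − rank ∂_1 = 6 − 5 = 1, and the invariant factors of ∂_1 are all 1, so H_0 = Z.
  H_1: rank ker ∂_1 − rank ∂_2 = (12 − 5) − 7 = 0, and the invariant factors of ∂_2 are all 1, so H_1 = 0.
  H_2: rank ker ∂_2 − rank ∂_3 = (8 − 7) − 0 = 1, and there is no ∂_3, so H_2 = Z.

(K is a triangulation of the 2-sphere S^2.)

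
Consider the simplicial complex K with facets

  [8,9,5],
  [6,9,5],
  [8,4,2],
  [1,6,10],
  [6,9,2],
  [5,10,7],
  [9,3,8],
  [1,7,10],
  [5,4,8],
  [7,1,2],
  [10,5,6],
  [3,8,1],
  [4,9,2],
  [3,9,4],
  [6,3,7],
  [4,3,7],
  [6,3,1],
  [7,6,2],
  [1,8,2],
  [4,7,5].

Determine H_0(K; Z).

Take the total order 1 < 2 < 3 < 4 < 5 < 6 < 7 < 8 < 9 < 10 on the vertex set. Then K (dimension 2) consists of the simplices:

  0-simplices (10): [1], [2], [3], [4], [5], [6], [7], [8], [9], [10]
  1-simplices (30): (30 of them)
  2-simplices (20): (20 of them)

so the chain groups are C_0 ≅ Z^10, C_1 ≅ Z^30, C_2 ≅ Z^20.

The boundary map ∂_1: C_1 → C_0 is given by ∂[p,q] = [q] − [p].
The resulting 10×30 matrix has rank 9, and its Smith normal form has invariant factors (1,1,1,1,1,1,1,1,1).

Boundary ∂_2: C_2 → C_1 maps a triangle to the signed sum of its edges. For instance
  ∂[2,6,9] = [6,9] − [2,9] + [2,6],
  ∂[1,3,8] = [3,8] − [1,8] + [1,3].
The resulting 30×20 matrix has rank 20, and its Smith normal form has invariant factors (1,1,1,1,1,1,1,1,1,1,1,1,1,1,1,1,1,1,1,2).

Now H_k = ker ∂_k / im ∂_{k+1}, so:

  H_0: rank C_0 − rank ∂_1 = 10 − 9 = 1, and the invariant factors of ∂_1 are all 1, so H_0 ≅ Z.

H_0 ≅ Z.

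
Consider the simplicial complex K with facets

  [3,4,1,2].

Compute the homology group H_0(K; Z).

H_0 ≅ Z.

Order the vertices as 1 < 2 < 3 < 4. Listing each simplex with vertices in this order, K has dimension 3 with simplices:

  0-simplices (4): [1], [2], [3], [4]
  1-simplices (6): [1,2], [1,3], [1,4], [2,3], [2,4], [3,4]
  2-simplices (4): [1,2,3], [1,2,4], [1,3,4], [2,3,4]
  3-simplices (1): [1,2,3,4]

so the chain groups are C_0 ≅ Z^4, C_1 ≅ Z^6, C_2 ≅ Z^4, C_3 ≅ Z^1.

∂_1: C_1 → C_0 sends each edge [p,q] (with p < q) to q − p.
This gives a 4×6 integer matrix of rank 3; reducing to Smith normal form yields diagonal entries (1,1,1).

∂_2: C_2 → C_1 maps a triangle to the signed sum of its edges. For instance
  ∂[1,2,4] = [2,4] − [1,4] + [1,2],
  ∂[1,2,3] = [2,3] − [1,3] + [1,2].
This gives a 6×4 integer matrix of rank 3; reducing to Smith normal form yields diagonal entries (1,1,1).

∂_3: C_3 → C_2 sends each 3-simplex σ to the alternating sum Σ_i (−1)^i (σ with its i-th vertex removed). For instance
  ∂[1,2,3,4] = [2,3,4] − [1,3,4] + [1,2,4] − [1,2,3].
As a 4×1 matrix over Z this has rank 1, with invariant factors (1).

From H_k ≅ ker(∂_k) / im(∂_{k+1}) we obtain:

  H_0: rank C_0 − rank ∂_1 = 4 − 3 = 1, and the invariant factors of ∂_1 are all 1, so H_0 = Z.

(K is a triangulation of the 3-simplex.)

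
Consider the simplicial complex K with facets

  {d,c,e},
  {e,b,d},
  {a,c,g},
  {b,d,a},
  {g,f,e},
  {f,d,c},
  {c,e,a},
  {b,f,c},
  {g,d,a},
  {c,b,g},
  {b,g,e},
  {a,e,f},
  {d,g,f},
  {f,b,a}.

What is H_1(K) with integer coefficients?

Order the vertices as a < b < c < d < e < f < g. Listing each simplex with vertices in this order, K has dimension 2 with simplices:

  0-simplices (7): a, b, c, d, e, f, g
  1-simplices (21): ab, ac, ad, ae, af, ag, bc, bd, be, bf, bg, cd, ce, cf, cg, de, df, dg, ef, eg, fg
  2-simplices (14): abd, abf, ace, acg, adg, aef, bcf, bcg, bde, beg, cde, cdf, dfg, efg

so the chain groups are C_0 ≅ Z^7, C_1 ≅ Z^21, C_2 ≅ Z^14.

∂_1: C_1 → C_0 sends each edge [p,q] (with p < q) to q − p. For instance
  ∂af = f − a.
The resulting 7×21 matrix has rank 6, and its Smith normal form has invariant factors (1,1,1,1,1,1).

The boundary map ∂_2: C_2 → C_1 sends each 2-simplex [p,q,r] to [q,r] − [p,r] + [p,q]. For instance
  ∂cde = de − ce + cd,
  ∂adg = dg − ag + ad.
The resulting 21×14 matrix has rank 13, and its Smith normal form has invariant factors (1,1,1,1,1,1,1,1,1,1,1,1,1).

From H_k ≅ ker(∂_k) / im(∂_{k+1}) we obtain:

  H_1: rank ker ∂_1 − rank ∂_2 = (21 − 6) − 13 = 2, and the invariant factors of ∂_2 are all 1, so H_1 = Z^2.

H_1 ≅ Z^2.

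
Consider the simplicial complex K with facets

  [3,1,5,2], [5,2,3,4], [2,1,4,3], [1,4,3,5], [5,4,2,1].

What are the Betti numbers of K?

Take the total order 1 < 2 < 3 < 4 < 5 on the vertex set. Then K (dimension 3) consists of the simplices:

  0-simplices (5): [1], [2], [3], [4], [5]
  1-simplices (10): [1,2], [1,3], [1,4], [1,5], [2,3], [2,4], [2,5], [3,4], [3,5], [4,5]
  2-simplices (10): [1,2,3], [1,2,4], [1,2,5], [1,3,4], [1,3,5], [1,4,5], [2,3,4], [2,3,5], [2,4,5], [3,4,5]
  3-simplices (5): [1,2,3,4], [1,2,3,5], [1,2,4,5], [1,3,4,5], [2,3,4,5]

Hence C_0 ≅ Z^5, C_1 ≅ Z^10, C_2 ≅ Z^10, C_3 ≅ Z^5.

Boundary ∂_1: C_1 → C_0 is given by ∂[p,q] = [q] − [p]. For instance
  ∂[1,4] = [4] − [1].
The resulting 5×10 matrix has rank 4, and its Smith normal form has invariant factors (1,1,1,1).

The boundary map ∂_2: C_2 → C_1 acts by ∂[p,q,r] = [q,r] − [p,r] + [p,q]. For instance
  ∂[1,3,5] = [3,5] − [1,5] + [1,3],
  ∂[3,4,5] = [4,5] − [3,5] + [3,4].
This gives a 10×10 integer matrix of rank 6; reducing to Smith normal form yields diagonal entries (1,1,1,1,1,1).

∂_3: C_3 → C_2 sends each 3-simplex σ to the alternating sum Σ_i (−1)^i (σ with its i-th vertex removed). For instance
  ∂[1,2,3,5] = [2,3,5] − [1,3,5] + [1,2,5] − [1,2,3],
  ∂[1,2,3,4] = [2,3,4] − [1,3,4] + [1,2,4] − [1,2,3].
The resulting 10×5 matrix has rank 4, and its Smith normal form has invariant factors (1,1,1,1).

Computing H_k = (kernel of ∂_k) / (image of ∂_{k+1}):

  H_0: rank C_0 − rank ∂_1 = 5 − 4 = 1, and the invariant factors of ∂_1 are all 1, so H_0 = Z.
  H_1: rank ker ∂_1 − rank ∂_2 = (10 − 4) − 6 = 0, and the invariant factors of ∂_2 are all 1, so H_1 = 0.
  H_2: rank ker ∂_2 − rank ∂_3 = (10 − 6) − 4 = 0, and the invariant factors of ∂_3 are all 1, so H_2 = 0.
  H_3: rank ker ∂_3 − rank ∂_4 = (5 − 4) − 0 = 1, and there is no ∂_4, so H_3 = Z.

As a check, the Euler characteristic is 5 − 10 + 10 − 5 = 0, which agrees with 1 − 0 + 0 − 1 = 0.

Hence the Betti numbers are b_0 = 1, b_1 = 0, b_2 = 0, b_3 = 1.

b_0 = 1, b_1 = 0, b_2 = 0, b_3 = 1.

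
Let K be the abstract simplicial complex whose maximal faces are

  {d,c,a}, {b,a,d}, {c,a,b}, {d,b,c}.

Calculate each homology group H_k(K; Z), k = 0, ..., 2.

H_0 ≅ Z,  H_1 = 0,  H_2 ≅ Z.

Order the vertices as a < b < c < d. Listing each simplex with vertices in this order, K has dimension 2 with simplices:

  0-simplices (4): a, b, c, d
  1-simplices (6): ab, ac, ad, bc, bd, cd
  2-simplices (4): abc, abd, acd, bcd

giving chain groups C_0 ≅ Z^4, C_1 ≅ Z^6, C_2 ≅ Z^4.

The boundary map ∂_1: C_1 → C_0 is given by ∂[p,q] = [q] − [p].
This gives a 4×6 integer matrix of rank 3; reducing to Smith normal form yields diagonal entries (1,1,1).

∂_2: C_2 → C_1 sends each 2-simplex [p,q,r] to [q,r] − [p,r] + [p,q]. For instance
  ∂abd = bd − ad + ab,
  ∂abc = bc − ac + ab.
This gives a 6×4 integer matrix of rank 3; reducing to Smith normal form yields diagonal entries (1,1,1).

Computing H_k = (kernel of ∂_k) / (image of ∂_{k+1}):

  H_0: rank C_0 − rank ∂_1 = 4 − 3 = 1, and the invariant factors of ∂_1 are all 1, so H_0 = Z.
  H_1: rank ker ∂_1 − rank ∂_2 = (6 − 3) − 3 = 0, and the invariant factors of ∂_2 are all 1, so H_1 = 0.
  H_2: rank ker ∂_2 − rank ∂_3 = (4 − 3) − 0 = 1, and there is no ∂_3, so H_2 = Z.

As a check, the Euler characteristic is 4 − 6 + 4 = 2, which agrees with 1 − 0 + 1 = 2.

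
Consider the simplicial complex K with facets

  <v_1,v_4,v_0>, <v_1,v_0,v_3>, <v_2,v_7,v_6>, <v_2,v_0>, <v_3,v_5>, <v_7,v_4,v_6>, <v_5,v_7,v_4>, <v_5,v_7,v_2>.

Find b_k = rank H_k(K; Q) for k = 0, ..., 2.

b_0 = 1, b_1 = 2, b_2 = 0.

Fix the vertex order v_0 < v_1 < v_2 < v_3 < v_4 < v_5 < v_6 < v_7 and write every simplex with vertices in increasing order. Then dim K = 2 and the simplices of K are:

  0-simplices (8): [v_0], [v_1], [v_2], [v_3], [v_4], [v_5], [v_6], [v_7]
  1-simplices (15): (15 of them)
  2-simplices (6): [v_0,v_1,v_3], [v_0,v_1,v_4], [v_2,v_5,v_7], [v_2,v_6,v_7], [v_4,v_5,v_7], [v_4,v_6,v_7]

Hence C_0 ≅ Z^8, C_1 ≅ Z^15, C_2 ≅ Z^6.

Boundary ∂_1: C_1 → C_0 sends each edge [p,q] (with p < q) to q − p. For instance
  ∂[v_4,v_5] = [v_5] − [v_4].
The resulting 8×15 matrix has rank 7, and its Smith normal form has invariant factors (1,1,1,1,1,1,1).

Boundary ∂_2: C_2 → C_1 sends each 2-simplex [p,q,r] to [q,r] − [p,r] + [p,q]. For instance
  ∂[v_4,v_6,v_7] = [v_6,v_7] − [v_4,v_7] + [v_4,v_6],
  ∂[v_2,v_6,v_7] = [v_6,v_7] − [v_2,v_7] + [v_2,v_6].
The 15×6 boundary matrix has rank 6 and Smith normal form diag(1,1,1,1,1,1).

From H_k ≅ ker(∂_k) / im(∂_{k+1}) we obtain:

  H_0: rank C_0 − rank ∂_1 = 8 − 7 = 1, and the invariant factors of ∂_1 are all 1, so H_0 = Z.
  H_1: rank ker ∂_1 − rank ∂_2 = (15 − 7) − 6 = 2, and the invariant factors of ∂_2 are all 1, so H_1 = Z^2.
  H_2: rank ker ∂_2 − rank ∂_3 = (6 − 6) − 0 = 0, and there is no ∂_3, so H_2 = 0.

As a check, the Euler characteristic is 8 − 15 + 6 = -1, which agrees with 1 − 2 + 0 = -1.

Hence the Betti numbers are b_0 = 1, b_1 = 2, b_2 = 0.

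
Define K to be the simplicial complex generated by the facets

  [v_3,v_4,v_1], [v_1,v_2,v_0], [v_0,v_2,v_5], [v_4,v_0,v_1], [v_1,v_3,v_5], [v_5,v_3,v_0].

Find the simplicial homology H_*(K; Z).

Order the vertices as v_0 < v_1 < v_2 < v_3 < v_4 < v_5. Listing each simplex with vertices in this order, K has dimension 2 with simplices:

  0-simplices (6): [v_0], [v_1], [v_2], [v_3], [v_4], [v_5]
  1-simplices (12): [v_0,v_1], [v_0,v_2], [v_0,v_3], [v_0,v_4], [v_0,v_5], [v_1,v_2], [v_1,v_3], [v_1,v_4], [v_1,v_5], [v_2,v_5], [v_3,v_4], [v_3,v_5]
  2-simplices (6): [v_0,v_1,v_2], [v_0,v_1,v_4], [v_0,v_2,v_5], [v_0,v_3,v_5], [v_1,v_3,v_4], [v_1,v_3,v_5]

so the chain groups are C_0 ≅ Z^6, C_1 ≅ Z^12, C_2 ≅ Z^6.

∂_1: C_1 → C_0 sends each edge [p,q] (with p < q) to q − p.
This gives a 6×12 integer matrix of rank 5; reducing to Smith normal form yields diagonal entries (1,1,1,1,1).

The boundary map ∂_2: C_2 → C_1 acts by ∂[p,q,r] = [q,r] − [p,r] + [p,q]. For instance
  ∂[v_0,v_3,v_5] = [v_3,v_5] − [v_0,v_5] + [v_0,v_3],
  ∂[v_0,v_1,v_2] = [v_1,v_2] − [v_0,v_2] + [v_0,v_1].
The 12×6 boundary matrix has rank 6 and Smith normal form diag(1,1,1,1,1,1).

From H_k ≅ ker(∂_k) / im(∂_{k+1}) we obtain:

  H_0: rank C_0 − rank ∂_1 = 6 − 5 = 1, and the invariant factors of ∂_1 are all 1, so H_0 ≅ Z.
  H_1: rank ker ∂_1 − rank ∂_2 = (12 − 5) − 6 = 1, and the invariant factors of ∂_2 are all 1, so H_1 ≅ Z.
  H_2: rank ker ∂_2 − rank ∂_3 = (6 − 6) − 0 = 0, and there is no ∂_3, so H_2 ≅ 0.

H_0 ≅ Z,  H_1 ≅ Z,  H_2 = 0.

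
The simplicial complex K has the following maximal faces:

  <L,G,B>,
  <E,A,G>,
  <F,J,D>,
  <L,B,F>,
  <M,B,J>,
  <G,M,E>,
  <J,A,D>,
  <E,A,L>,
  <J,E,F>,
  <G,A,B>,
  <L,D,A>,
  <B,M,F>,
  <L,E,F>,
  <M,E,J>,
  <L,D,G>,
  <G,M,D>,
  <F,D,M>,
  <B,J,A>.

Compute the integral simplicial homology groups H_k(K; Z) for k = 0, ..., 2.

H_0 ≅ Z,  H_1 ≅ Z ⊕ Z/2,  H_2 = 0.

Order the vertices as A < B < D < E < F < G < J < L < M. Listing each simplex with vertices in this order, K has dimension 2 with simplices:

  0-simplices (9): A, B, D, E, F, G, J, L, M
  1-simplices (27): AB, AD, AE, AG, AJ, AL, BF, BG, BJ, BL, BM, DF, DG, DJ, DL, DM, EF, EG, EJ, EL, EM, FJ, FL, FM, GL, GM, JM
  2-simplices (18): ABG, ABJ, ADJ, ADL, AEG, AEL, BFL, BFM, BGL, BJM, DFJ, DFM, DGL, DGM, EFJ, EFL, EGM, EJM

Hence C_0 ≅ Z^9, C_1 ≅ Z^27, C_2 ≅ Z^18.

The boundary map ∂_1: C_1 → C_0 sends each edge [p,q] (with p < q) to q − p.
The 9×27 boundary matrix has rank 8 and Smith normal form diag(1,1,1,1,1,1,1,1).

The boundary map ∂_2: C_2 → C_1 sends each 2-simplex [p,q,r] to [q,r] − [p,r] + [p,q]. For instance
  ∂DGL = GL − DL + DG,
  ∂DFM = FM − DM + DF.
The 27×18 boundary matrix has rank 18 and Smith normal form diag(1,1,1,1,1,1,1,1,1,1,1,1,1,1,1,1,1,2).

Now H_k = ker ∂_k / im ∂_{k+1}, so:

  H_0: rank C_0 − rank ∂_1 = 9 − 8 = 1, and the invariant factors of ∂_1 are all 1, so H_0 ≅ Z.
  H_1: rank ker ∂_1 − rank ∂_2 = (27 − 8) − 18 = 1, and ∂_2 has invariant factor 2 > 1, so H_1 ≅ Z ⊕ Z/2.
  H_2: rank ker ∂_2 − rank ∂_3 = (18 − 18) − 0 = 0, and there is no ∂_3, so H_2 ≅ 0.

As a check, the Euler characteristic is 9 − 27 + 18 = 0, which agrees with 1 − 1 + 0 = 0.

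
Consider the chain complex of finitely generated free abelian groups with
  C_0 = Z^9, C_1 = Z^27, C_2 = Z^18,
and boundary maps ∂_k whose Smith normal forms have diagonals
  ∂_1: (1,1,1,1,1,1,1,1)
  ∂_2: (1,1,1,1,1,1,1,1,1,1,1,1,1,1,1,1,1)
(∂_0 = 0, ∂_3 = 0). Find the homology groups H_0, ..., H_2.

H_0 = Z,  H_1 = Z^2,  H_2 = Z.

H_0: b_0 = 9 − 0 − 8 = 1; torsion from ∂_1 factors > 1: none. So H_0 = Z.
H_1: b_1 = 27 − 8 − 17 = 2; torsion from ∂_2 factors > 1: none. So H_1 = Z^2.
H_2: b_2 = 18 − 17 − 0 = 1; torsion from ∂_3 factors > 1: none. So H_2 = Z.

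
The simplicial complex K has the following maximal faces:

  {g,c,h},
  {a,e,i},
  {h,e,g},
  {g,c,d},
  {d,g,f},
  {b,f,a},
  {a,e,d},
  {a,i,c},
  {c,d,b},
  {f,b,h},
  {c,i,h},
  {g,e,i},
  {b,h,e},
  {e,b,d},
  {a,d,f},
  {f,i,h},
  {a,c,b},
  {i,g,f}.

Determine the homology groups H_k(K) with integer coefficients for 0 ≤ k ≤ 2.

H_0 ≅ Z,  H_1 ≅ Z × Z/2,  H_2 = 0.

Order the vertices as a < b < c < d < e < f < g < h < i. Listing each simplex with vertices in this order, K has dimension 2 with simplices:

  0-simplices (9): a, b, c, d, e, f, g, h, i
  1-simplices (27): ab, ac, ad, ae, af, ai, bc, bd, be, bf, bh, cd, cg, ch, ci, de, df, dg, eg, eh, ei, fg, fh, fi, gh, gi, hi
  2-simplices (18): abc, abf, aci, ade, adf, aei, bcd, bde, beh, bfh, cdg, cgh, chi, dfg, egh, egi, fgi, fhi

so the chain groups are C_0 ≅ Z^9, C_1 ≅ Z^27, C_2 ≅ Z^18.

The boundary map ∂_1: C_1 → C_0 maps an edge to its endpoints' difference, ∂[p,q] = q − p. For instance
  ∂df = f − d.
This gives a 9×27 integer matrix of rank 8; reducing to Smith normal form yields diagonal entries (1,1,1,1,1,1,1,1).

Boundary ∂_2: C_2 → C_1 acts by ∂[p,q,r] = [q,r] − [p,r] + [p,q]. For instance
  ∂abf = bf − af + ab,
  ∂cdg = dg − cg + cd.
The resulting 27×18 matrix has rank 18, and its Smith normal form has invariant factors (1,1,1,1,1,1,1,1,1,1,1,1,1,1,1,1,1,2).

Computing H_k = (kernel of ∂_k) / (image of ∂_{k+1}):

  H_0: rank C_0 − rank ∂_1 = 9 − 8 = 1, and the invariant factors of ∂_1 are all 1, so H_0 = Z.
  H_1: rank ker ∂_1 − rank ∂_2 = (27 − 8) − 18 = 1, and ∂_2 has invariant factor 2 > 1, so H_1 = Z × Z/2.
  H_2: rank ker ∂_2 − rank ∂_3 = (18 − 18) − 0 = 0, and there is no ∂_3, so H_2 = 0.

As a check, the Euler characteristic is 9 − 27 + 18 = 0, which agrees with 1 − 1 + 0 = 0.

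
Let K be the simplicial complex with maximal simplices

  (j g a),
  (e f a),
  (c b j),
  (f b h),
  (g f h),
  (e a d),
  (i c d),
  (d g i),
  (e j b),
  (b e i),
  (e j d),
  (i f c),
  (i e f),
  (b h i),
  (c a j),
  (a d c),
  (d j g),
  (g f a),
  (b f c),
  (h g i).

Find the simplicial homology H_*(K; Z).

Order the vertices as a < b < c < d < e < f < g < h < i < j. Listing each simplex with vertices in this order, K has dimension 2 with simplices:

  0-simplices (10): a, b, c, d, e, f, g, h, i, j
  1-simplices (30): ac, ad, ae, af, ag, aj, bc, be, bf, bh, bi, bj, cd, cf, ci, cj, de, dg, di, dj, ef, ei, ej, fg, fh, fi, gh, gi, gj, hi
  2-simplices (20): acd, acj, ade, aef, afg, agj, bcf, bcj, bei, bej, bfh, bhi, cdi, cfi, dej, dgi, dgj, efi, fgh, ghi

so the chain groups are C_0 ≅ Z^10, C_1 ≅ Z^30, C_2 ≅ Z^20.

The boundary map ∂_1: C_1 → C_0 sends each edge [p,q] (with p < q) to q − p. For instance
  ∂ei = i − e.
The 10×30 boundary matrix has rank 9 and Smith normal form diag(1,1,1,1,1,1,1,1,1).

Boundary ∂_2: C_2 → C_1 acts by ∂[p,q,r] = [q,r] − [p,r] + [p,q]. For instance
  ∂fgh = gh − fh + fg,
  ∂bfh = fh − bh + bf.
The resulting 30×20 matrix has rank 20, and its Smith normal form has invariant factors (1,1,1,1,1,1,1,1,1,1,1,1,1,1,1,1,1,1,1,2).

Computing H_k = (kernel of ∂_k) / (image of ∂_{k+1}):

  H_0: rank C_0 − rank ∂_1 = 10 − 9 = 1, and the invariant factors of ∂_1 are all 1, so H_0 = Z.
  H_1: rank ker ∂_1 − rank ∂_2 = (30 − 9) − 20 = 1, and ∂_2 has invariant factor 2 > 1, so H_1 = Z ⊕ Z/2Z.
  H_2: rank ker ∂_2 − rank ∂_3 = (20 − 20) − 0 = 0, and there is no ∂_3, so H_2 = 0.

H_0 = Z,  H_1 = Z ⊕ Z/2Z,  H_2 = 0.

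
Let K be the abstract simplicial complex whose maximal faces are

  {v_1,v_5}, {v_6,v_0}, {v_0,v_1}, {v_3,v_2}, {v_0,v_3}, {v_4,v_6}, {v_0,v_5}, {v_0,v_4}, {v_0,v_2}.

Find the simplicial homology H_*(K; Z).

H_0 ≅ Z,  H_1 ≅ Z^3.

We work with the vertex ordering v_0 < v_1 < v_2 < v_3 < v_4 < v_5 < v_6. The simplices of K, each written with vertices in increasing order, are:

  0-simplices (7): [v_0], [v_1], [v_2], [v_3], [v_4], [v_5], [v_6]
  1-simplices (9): [v_0,v_1], [v_0,v_2], [v_0,v_3], [v_0,v_4], [v_0,v_5], [v_0,v_6], [v_1,v_5], [v_2,v_3], [v_4,v_6]

Hence C_0 ≅ Z^7, C_1 ≅ Z^9.

The boundary map ∂_1: C_1 → C_0 maps an edge to its endpoints' difference, ∂[p,q] = q − p. For instance
  ∂[v_0,v_5] = [v_5] − [v_0].
This gives a 7×9 integer matrix of rank 6; reducing to Smith normal form yields diagonal entries (1,1,1,1,1,1).

Now H_k = ker ∂_k / im ∂_{k+1}, so:

  H_0: rank C_0 − rank ∂_1 = 7 − 6 = 1, and the invariant factors of ∂_1 are all 1, so H_0 = Z.
  H_1: rank ker ∂_1 − rank ∂_2 = (9 − 6) − 0 = 3, and there is no ∂_2, so H_1 = Z^3.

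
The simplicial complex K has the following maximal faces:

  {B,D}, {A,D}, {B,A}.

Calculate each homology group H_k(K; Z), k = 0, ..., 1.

H_0 = Z,  H_1 = Z.

We work with the vertex ordering A < B < D. The simplices of K, each written with vertices in increasing order, are:

  0-simplices (3): A, B, D
  1-simplices (3): AB, AD, BD

giving chain groups C_0 ≅ Z^3, C_1 ≅ Z^3.

∂_1: C_1 → C_0 is given by ∂[p,q] = [q] − [p]. For instance
  ∂BD = D − B.
This gives a 3×3 integer matrix of rank 2; reducing to Smith normal form yields diagonal entries (1,1).

From H_k ≅ ker(∂_k) / im(∂_{k+1}) we obtain:

  H_0: rank C_0 − rank ∂_1 = 3 − 2 = 1, and the invariant factors of ∂_1 are all 1, so H_0 = Z.
  H_1: rank ker ∂_1 − rank ∂_2 = (3 − 2) − 0 = 1, and there is no ∂_2, so H_1 = Z.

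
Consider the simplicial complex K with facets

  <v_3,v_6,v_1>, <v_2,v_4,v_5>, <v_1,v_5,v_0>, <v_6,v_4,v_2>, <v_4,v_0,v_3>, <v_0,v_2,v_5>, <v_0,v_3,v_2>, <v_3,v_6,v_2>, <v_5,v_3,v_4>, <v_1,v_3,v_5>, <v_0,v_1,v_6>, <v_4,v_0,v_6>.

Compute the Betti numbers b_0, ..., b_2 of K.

b_0 = 1, b_1 = 0, b_2 = 0.

Order the vertices as v_0 < v_1 < v_2 < v_3 < v_4 < v_5 < v_6. Listing each simplex with vertices in this order, K has dimension 2 with simplices:

  0-simplices (7): [v_0], [v_1], [v_2], [v_3], [v_4], [v_5], [v_6]
  1-simplices (18): (18 of them)
  2-simplices (12): (12 of them)

so the chain groups are C_0 ≅ Z^7, C_1 ≅ Z^18, C_2 ≅ Z^12.

∂_1: C_1 → C_0 is given by ∂[p,q] = [q] − [p].
The 7×18 boundary matrix has rank 6 and Smith normal form diag(1,1,1,1,1,1).

The boundary map ∂_2: C_2 → C_1 acts by ∂[p,q,r] = [q,r] − [p,r] + [p,q]. For instance
  ∂[v_3,v_4,v_5] = [v_4,v_5] − [v_3,v_5] + [v_3,v_4],
  ∂[v_2,v_3,v_6] = [v_3,v_6] − [v_2,v_6] + [v_2,v_3].
The 18×12 boundary matrix has rank 12 and Smith normal form diag(1,1,1,1,1,1,1,1,1,1,1,2).

Reading off H_k = ker ∂_k / im ∂_{k+1}:

  H_0: rank C_0 − rank ∂_1 = 7 − 6 = 1, and the invariant factors of ∂_1 are all 1, so H_0 = Z.
  H_1: rank ker ∂_1 − rank ∂_2 = (18 − 6) − 12 = 0, and ∂_2 has invariant factor 2 > 1, so H_1 = Z/2.
  H_2: rank ker ∂_2 − rank ∂_3 = (12 − 12) − 0 = 0, and there is no ∂_3, so H_2 = 0.

As a check, the Euler characteristic is 7 − 18 + 12 = 1, which agrees with 1 − 0 + 0 = 1.

Hence the Betti numbers are b_0 = 1, b_1 = 0, b_2 = 0.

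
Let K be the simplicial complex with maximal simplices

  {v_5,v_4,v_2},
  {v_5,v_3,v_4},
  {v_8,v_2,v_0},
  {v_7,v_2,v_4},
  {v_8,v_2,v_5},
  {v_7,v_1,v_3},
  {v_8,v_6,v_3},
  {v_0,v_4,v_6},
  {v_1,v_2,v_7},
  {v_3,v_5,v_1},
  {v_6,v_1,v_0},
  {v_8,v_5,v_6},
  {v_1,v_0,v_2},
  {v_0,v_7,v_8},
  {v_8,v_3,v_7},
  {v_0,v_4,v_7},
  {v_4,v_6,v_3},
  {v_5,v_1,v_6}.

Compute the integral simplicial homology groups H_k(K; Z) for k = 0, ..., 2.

We work with the vertex ordering v_0 < v_1 < v_2 < v_3 < v_4 < v_5 < v_6 < v_7 < v_8. The simplices of K, each written with vertices in increasing order, are:

  0-simplices (9): [v_0], [v_1], [v_2], [v_3], [v_4], [v_5], [v_6], [v_7], [v_8]
  1-simplices (27): (27 of them)
  2-simplices (18): (18 of them)

giving chain groups C_0 ≅ Z^9, C_1 ≅ Z^27, C_2 ≅ Z^18.

∂_1: C_1 → C_0 maps an edge to its endpoints' difference, ∂[p,q] = q − p. For instance
  ∂[v_5,v_8] = [v_8] − [v_5].
As a 9×27 matrix over Z this has rank 8, with invariant factors (1,1,1,1,1,1,1,1).

∂_2: C_2 → C_1 maps a triangle to the signed sum of its edges. For instance
  ∂[v_1,v_3,v_5] = [v_3,v_5] − [v_1,v_5] + [v_1,v_3],
  ∂[v_1,v_3,v_7] = [v_3,v_7] − [v_1,v_7] + [v_1,v_3].
This gives a 27×18 integer matrix of rank 18; reducing to Smith normal form yields diagonal entries (1,1,1,1,1,1,1,1,1,1,1,1,1,1,1,1,1,2).

Reading off H_k = ker ∂_k / im ∂_{k+1}:

  H_0: rank C_0 − rank ∂_1 = 9 − 8 = 1, and the invariant factors of ∂_1 are all 1, so H_0 = Z.
  H_1: rank ker ∂_1 − rank ∂_2 = (27 − 8) − 18 = 1, and ∂_2 has invariant factor 2 > 1, so H_1 = Z ⊕ Z/2Z.
  H_2: rank ker ∂_2 − rank ∂_3 = (18 − 18) − 0 = 0, and there is no ∂_3, so H_2 = 0.

As a check, the Euler characteristic is 9 − 27 + 18 = 0, which agrees with 1 − 1 + 0 = 0.
(K is a triangulation of the Klein bottle.)

H_0 = Z,  H_1 = Z ⊕ Z/2Z,  H_2 = 0.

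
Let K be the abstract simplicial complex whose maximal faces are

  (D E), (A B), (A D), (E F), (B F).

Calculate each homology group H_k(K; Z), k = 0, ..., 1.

We work with the vertex ordering A < B < D < E < F. The simplices of K, each written with vertices in increasing order, are:

  0-simplices (5): A, B, D, E, F
  1-simplices (5): AB, AD, BF, DE, EF

Hence C_0 ≅ Z^5, C_1 ≅ Z^5.

∂_1: C_1 → C_0 maps an edge to its endpoints' difference, ∂[p,q] = q − p. For instance
  ∂AB = B − A.
The resulting 5×5 matrix has rank 4, and its Smith normal form has invariant factors (1,1,1,1).

Now H_k = ker ∂_k / im ∂_{k+1}, so:

  H_0: rank C_0 − rank ∂_1 = 5 − 4 = 1, and the invariant factors of ∂_1 are all 1, so H_0 ≅ Z.
  H_1: rank ker ∂_1 − rank ∂_2 = (5 − 4) − 0 = 1, and there is no ∂_2, so H_1 ≅ Z.

H_0 = Z,  H_1 = Z.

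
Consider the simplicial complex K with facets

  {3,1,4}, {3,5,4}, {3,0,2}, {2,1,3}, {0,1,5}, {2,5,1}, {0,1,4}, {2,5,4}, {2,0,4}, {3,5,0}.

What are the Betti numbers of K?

b_0 = 1, b_1 = 0, b_2 = 0.

We work with the vertex ordering 0 < 1 < 2 < 3 < 4 < 5. The simplices of K, each written with vertices in increasing order, are:

  0-simplices (6): [0], [1], [2], [3], [4], [5]
  1-simplices (15): [0,1], [0,2], [0,3], [0,4], [0,5], [1,2], [1,3], [1,4], [1,5], [2,3], [2,4], [2,5], [3,4], [3,5], [4,5]
  2-simplices (10): [0,1,4], [0,1,5], [0,2,3], [0,2,4], [0,3,5], [1,2,3], [1,2,5], [1,3,4], [2,4,5], [3,4,5]

so the chain groups are C_0 ≅ Z^6, C_1 ≅ Z^15, C_2 ≅ Z^10.

∂_1: C_1 → C_0 sends each edge [p,q] (with p < q) to q − p. For instance
  ∂[1,4] = [4] − [1].
The 6×15 boundary matrix has rank 5 and Smith normal form diag(1,1,1,1,1).

∂_2: C_2 → C_1 sends each 2-simplex [p,q,r] to [q,r] − [p,r] + [p,q]. For instance
  ∂[2,4,5] = [4,5] − [2,5] + [2,4],
  ∂[3,4,5] = [4,5] − [3,5] + [3,4].
As a 15×10 matrix over Z this has rank 10, with invariant factors (1,1,1,1,1,1,1,1,1,2).

Now H_k = ker ∂_k / im ∂_{k+1}, so:

  H_0: rank C_0 − rank ∂_1 = 6 − 5 = 1, and the invariant factors of ∂_1 are all 1, so H_0 ≅ Z.
  H_1: rank ker ∂_1 − rank ∂_2 = (15 − 5) − 10 = 0, and ∂_2 has invariant factor 2 > 1, so H_1 ≅ Z/2.
  H_2: rank ker ∂_2 − rank ∂_3 = (10 − 10) − 0 = 0, and there is no ∂_3, so H_2 ≅ 0.

Hence the Betti numbers are b_0 = 1, b_1 = 0, b_2 = 0.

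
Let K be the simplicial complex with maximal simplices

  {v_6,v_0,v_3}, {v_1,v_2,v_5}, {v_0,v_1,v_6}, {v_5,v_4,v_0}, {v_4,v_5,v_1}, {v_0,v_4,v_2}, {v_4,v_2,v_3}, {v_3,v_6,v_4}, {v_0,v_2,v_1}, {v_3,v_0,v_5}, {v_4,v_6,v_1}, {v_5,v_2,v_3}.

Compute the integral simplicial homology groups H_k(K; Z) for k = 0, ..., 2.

K has 7 vertices, 18 edges, 12 triangles.
rank ∂_0 = 0, rank ∂_1 = 6 ⇒ b_0 = 7 − 0 − 6 = 1; all invariant factors of ∂_1 are 1 so no torsion. So H_0 = Z.
rank ∂_1 = 6, rank ∂_2 = 12 ⇒ b_1 = 18 − 6 − 12 = 0; ∂_2 has invariant factor(s) [2] giving torsion. So H_1 = Z/2.
rank ∂_2 = 12, rank ∂_3 = 0 ⇒ b_2 = 12 − 12 − 0 = 0. So H_2 = 0.

H_0 = Z,  H_1 = Z/2,  H_2 = 0.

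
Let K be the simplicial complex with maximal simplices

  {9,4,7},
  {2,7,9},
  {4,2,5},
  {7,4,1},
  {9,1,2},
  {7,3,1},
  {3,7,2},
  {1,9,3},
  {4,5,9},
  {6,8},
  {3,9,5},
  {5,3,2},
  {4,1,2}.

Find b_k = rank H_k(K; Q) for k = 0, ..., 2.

b_0 = 2, b_1 = 0, b_2 = 0.

Fix the vertex order 1 < 2 < 3 < 4 < 5 < 6 < 7 < 8 < 9 and write every simplex with vertices in increasing order. Then dim K = 2 and the simplices of K are:

  0-simplices (9): [1], [2], [3], [4], [5], [6], [7], [8], [9]
  1-simplices (19): [1,2], [1,3], [1,4], [1,7], [1,9], [2,3], [2,4], [2,5], [2,7], [2,9], [3,5], [3,7], [3,9], [4,5], [4,7], [4,9], [5,9], [6,8], [7,9]
  2-simplices (12): [1,2,4], [1,2,9], [1,3,7], [1,3,9], [1,4,7], [2,3,5], [2,3,7], [2,4,5], [2,7,9], [3,5,9], [4,5,9], [4,7,9]

giving chain groups C_0 ≅ Z^9, C_1 ≅ Z^19, C_2 ≅ Z^12.

Boundary ∂_1: C_1 → C_0 sends each edge [p,q] (with p < q) to q − p. For instance
  ∂[2,9] = [9] − [2].
The 9×19 boundary matrix has rank 7 and Smith normal form diag(1,1,1,1,1,1,1).

The boundary map ∂_2: C_2 → C_1 sends each 2-simplex [p,q,r] to [q,r] − [p,r] + [p,q]. For instance
  ∂[1,2,9] = [2,9] − [1,9] + [1,2],
  ∂[2,3,5] = [3,5] − [2,5] + [2,3].
The resulting 19×12 matrix has rank 12, and its Smith normal form has invariant factors (1,1,1,1,1,1,1,1,1,1,1,2).

From H_k ≅ ker(∂_k) / im(∂_{k+1}) we obtain:

  H_0: rank C_0 − rank ∂_1 = 9 − 7 = 2, and the invariant factors of ∂_1 are all 1, so H_0 = Z^2.
  H_1: rank ker ∂_1 − rank ∂_2 = (19 − 7) − 12 = 0, and ∂_2 has invariant factor 2 > 1, so H_1 = Z/2Z.
  H_2: rank ker ∂_2 − rank ∂_3 = (12 − 12) − 0 = 0, and there is no ∂_3, so H_2 = 0.

Hence the Betti numbers are b_0 = 2, b_1 = 0, b_2 = 0.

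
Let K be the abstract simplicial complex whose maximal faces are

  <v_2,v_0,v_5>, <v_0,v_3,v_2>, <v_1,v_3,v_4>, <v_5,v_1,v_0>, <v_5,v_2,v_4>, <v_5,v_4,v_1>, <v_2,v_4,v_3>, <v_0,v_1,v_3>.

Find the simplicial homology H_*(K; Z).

Fix the vertex order v_0 < v_1 < v_2 < v_3 < v_4 < v_5 and write every simplex with vertices in increasing order. Then dim K = 2 and the simplices of K are:

  0-simplices (6): [v_0], [v_1], [v_2], [v_3], [v_4], [v_5]
  1-simplices (12): [v_0,v_1], [v_0,v_2], [v_0,v_3], [v_0,v_5], [v_1,v_3], [v_1,v_4], [v_1,v_5], [v_2,v_3], [v_2,v_4], [v_2,v_5], [v_3,v_4], [v_4,v_5]
  2-simplices (8): [v_0,v_1,v_3], [v_0,v_1,v_5], [v_0,v_2,v_3], [v_0,v_2,v_5], [v_1,v_3,v_4], [v_1,v_4,v_5], [v_2,v_3,v_4], [v_2,v_4,v_5]

Hence C_0 ≅ Z^6, C_1 ≅ Z^12, C_2 ≅ Z^8.

Boundary ∂_1: C_1 → C_0 is given by ∂[p,q] = [q] − [p].
As a 6×12 matrix over Z this has rank 5, with invariant factors (1,1,1,1,1).

The boundary map ∂_2: C_2 → C_1 sends each 2-simplex [p,q,r] to [q,r] − [p,r] + [p,q]. For instance
  ∂[v_1,v_3,v_4] = [v_3,v_4] − [v_1,v_4] + [v_1,v_3],
  ∂[v_2,v_4,v_5] = [v_4,v_5] − [v_2,v_5] + [v_2,v_4].
As a 12×8 matrix over Z this has rank 7, with invariant factors (1,1,1,1,1,1,1).

Computing H_k = (kernel of ∂_k) / (image of ∂_{k+1}):

  H_0: rank C_0 − rank ∂_1 = 6 − 5 = 1, and the invariant factors of ∂_1 are all 1, so H_0 ≅ Z.
  H_1: rank ker ∂_1 − rank ∂_2 = (12 − 5) − 7 = 0, and the invariant factors of ∂_2 are all 1, so H_1 ≅ 0.
  H_2: rank ker ∂_2 − rank ∂_3 = (8 − 7) − 0 = 1, and there is no ∂_3, so H_2 ≅ Z.

H_0 ≅ Z,  H_1 = 0,  H_2 ≅ Z.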